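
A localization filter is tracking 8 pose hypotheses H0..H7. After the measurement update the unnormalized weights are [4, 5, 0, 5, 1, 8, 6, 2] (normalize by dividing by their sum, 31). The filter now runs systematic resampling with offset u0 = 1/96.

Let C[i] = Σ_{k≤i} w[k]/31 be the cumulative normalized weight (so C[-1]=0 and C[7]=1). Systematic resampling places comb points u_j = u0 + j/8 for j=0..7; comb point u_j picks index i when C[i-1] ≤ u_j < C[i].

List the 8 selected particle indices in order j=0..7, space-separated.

0 1 1 3 5 5 6 6

C = [4/31, 9/31, 9/31, 14/31, 15/31, 23/31, 29/31, 1]
j=0: u_0=1/96 ∈ [0, 4/31) → index 0
j=1: u_1=13/96 ∈ [4/31, 9/31) → index 1
j=2: u_2=25/96 ∈ [4/31, 9/31) → index 1
j=3: u_3=37/96 ∈ [9/31, 14/31) → index 3
j=4: u_4=49/96 ∈ [15/31, 23/31) → index 5
j=5: u_5=61/96 ∈ [15/31, 23/31) → index 5
j=6: u_6=73/96 ∈ [23/31, 29/31) → index 6
j=7: u_7=85/96 ∈ [23/31, 29/31) → index 6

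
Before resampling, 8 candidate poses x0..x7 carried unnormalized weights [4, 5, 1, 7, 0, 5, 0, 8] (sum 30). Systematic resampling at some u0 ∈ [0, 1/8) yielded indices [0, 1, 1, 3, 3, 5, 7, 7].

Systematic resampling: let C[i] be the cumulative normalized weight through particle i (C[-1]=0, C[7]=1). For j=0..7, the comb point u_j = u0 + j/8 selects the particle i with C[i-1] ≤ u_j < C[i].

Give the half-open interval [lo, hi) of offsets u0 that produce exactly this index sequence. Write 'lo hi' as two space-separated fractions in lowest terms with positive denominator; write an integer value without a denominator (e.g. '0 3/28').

1/120 1/20

C = [2/15, 3/10, 1/3, 17/30, 17/30, 11/15, 11/15, 1]
j=0 picked index 0: u0 ∈ [0, 2/15)
j=1 picked index 1: u0 ∈ [1/120, 7/40)
j=2 picked index 1: u0 ∈ [-7/60, 1/20)
j=3 picked index 3: u0 ∈ [-1/24, 23/120)
j=4 picked index 3: u0 ∈ [-1/6, 1/15)
j=5 picked index 5: u0 ∈ [-7/120, 13/120)
j=6 picked index 7: u0 ∈ [-1/60, 1/4)
j=7 picked index 7: u0 ∈ [-17/120, 1/8)
intersection: [1/120, 1/20)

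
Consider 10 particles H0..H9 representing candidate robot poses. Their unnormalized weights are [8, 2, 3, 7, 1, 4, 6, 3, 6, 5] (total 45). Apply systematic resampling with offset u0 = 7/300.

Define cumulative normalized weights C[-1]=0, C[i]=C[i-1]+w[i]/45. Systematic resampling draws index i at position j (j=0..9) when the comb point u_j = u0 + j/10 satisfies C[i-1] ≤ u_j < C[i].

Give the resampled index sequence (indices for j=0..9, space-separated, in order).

C = [8/45, 2/9, 13/45, 4/9, 7/15, 5/9, 31/45, 34/45, 8/9, 1]
j=0: u_0=7/300 ∈ [0, 8/45) → index 0
j=1: u_1=37/300 ∈ [0, 8/45) → index 0
j=2: u_2=67/300 ∈ [2/9, 13/45) → index 2
j=3: u_3=97/300 ∈ [13/45, 4/9) → index 3
j=4: u_4=127/300 ∈ [13/45, 4/9) → index 3
j=5: u_5=157/300 ∈ [7/15, 5/9) → index 5
j=6: u_6=187/300 ∈ [5/9, 31/45) → index 6
j=7: u_7=217/300 ∈ [31/45, 34/45) → index 7
j=8: u_8=247/300 ∈ [34/45, 8/9) → index 8
j=9: u_9=277/300 ∈ [8/9, 1) → index 9

0 0 2 3 3 5 6 7 8 9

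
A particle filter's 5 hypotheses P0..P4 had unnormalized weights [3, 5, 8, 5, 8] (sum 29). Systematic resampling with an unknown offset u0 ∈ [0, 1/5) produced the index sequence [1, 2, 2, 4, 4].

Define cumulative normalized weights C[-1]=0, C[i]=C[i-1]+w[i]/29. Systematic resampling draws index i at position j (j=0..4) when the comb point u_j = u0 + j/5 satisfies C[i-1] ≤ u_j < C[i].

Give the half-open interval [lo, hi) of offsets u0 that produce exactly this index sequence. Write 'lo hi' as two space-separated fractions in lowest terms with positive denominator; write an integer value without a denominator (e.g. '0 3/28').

18/145 22/145

C = [3/29, 8/29, 16/29, 21/29, 1]
j=0 picked index 1: u0 ∈ [3/29, 8/29)
j=1 picked index 2: u0 ∈ [11/145, 51/145)
j=2 picked index 2: u0 ∈ [-18/145, 22/145)
j=3 picked index 4: u0 ∈ [18/145, 2/5)
j=4 picked index 4: u0 ∈ [-11/145, 1/5)
intersection: [18/145, 22/145)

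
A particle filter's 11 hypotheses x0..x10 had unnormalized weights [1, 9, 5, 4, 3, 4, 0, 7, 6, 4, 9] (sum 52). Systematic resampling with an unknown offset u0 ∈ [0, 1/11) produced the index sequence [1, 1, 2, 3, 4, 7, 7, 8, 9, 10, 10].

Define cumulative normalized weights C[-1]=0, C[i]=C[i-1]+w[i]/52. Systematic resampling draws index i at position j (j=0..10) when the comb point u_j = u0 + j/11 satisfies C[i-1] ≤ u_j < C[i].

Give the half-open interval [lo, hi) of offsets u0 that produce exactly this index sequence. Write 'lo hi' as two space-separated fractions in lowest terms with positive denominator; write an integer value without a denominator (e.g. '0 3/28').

1/22 17/286

C = [1/52, 5/26, 15/52, 19/52, 11/26, 1/2, 1/2, 33/52, 3/4, 43/52, 1]
j=0 picked index 1: u0 ∈ [1/52, 5/26)
j=1 picked index 1: u0 ∈ [-41/572, 29/286)
j=2 picked index 2: u0 ∈ [3/286, 61/572)
j=3 picked index 3: u0 ∈ [9/572, 53/572)
j=4 picked index 4: u0 ∈ [1/572, 17/286)
j=5 picked index 7: u0 ∈ [1/22, 103/572)
j=6 picked index 7: u0 ∈ [-1/22, 51/572)
j=7 picked index 8: u0 ∈ [-1/572, 5/44)
j=8 picked index 9: u0 ∈ [1/44, 57/572)
j=9 picked index 10: u0 ∈ [5/572, 2/11)
j=10 picked index 10: u0 ∈ [-47/572, 1/11)
intersection: [1/22, 17/286)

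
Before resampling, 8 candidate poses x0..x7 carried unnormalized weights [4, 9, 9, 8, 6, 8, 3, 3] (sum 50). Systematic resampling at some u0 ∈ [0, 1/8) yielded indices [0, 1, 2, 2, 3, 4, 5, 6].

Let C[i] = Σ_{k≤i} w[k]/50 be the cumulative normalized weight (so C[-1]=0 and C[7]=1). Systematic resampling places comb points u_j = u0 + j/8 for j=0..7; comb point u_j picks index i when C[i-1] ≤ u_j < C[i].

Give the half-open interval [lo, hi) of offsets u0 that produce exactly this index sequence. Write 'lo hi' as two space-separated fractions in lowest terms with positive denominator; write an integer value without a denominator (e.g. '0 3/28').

1/100 13/200

C = [2/25, 13/50, 11/25, 3/5, 18/25, 22/25, 47/50, 1]
j=0 picked index 0: u0 ∈ [0, 2/25)
j=1 picked index 1: u0 ∈ [-9/200, 27/200)
j=2 picked index 2: u0 ∈ [1/100, 19/100)
j=3 picked index 2: u0 ∈ [-23/200, 13/200)
j=4 picked index 3: u0 ∈ [-3/50, 1/10)
j=5 picked index 4: u0 ∈ [-1/40, 19/200)
j=6 picked index 5: u0 ∈ [-3/100, 13/100)
j=7 picked index 6: u0 ∈ [1/200, 13/200)
intersection: [1/100, 13/200)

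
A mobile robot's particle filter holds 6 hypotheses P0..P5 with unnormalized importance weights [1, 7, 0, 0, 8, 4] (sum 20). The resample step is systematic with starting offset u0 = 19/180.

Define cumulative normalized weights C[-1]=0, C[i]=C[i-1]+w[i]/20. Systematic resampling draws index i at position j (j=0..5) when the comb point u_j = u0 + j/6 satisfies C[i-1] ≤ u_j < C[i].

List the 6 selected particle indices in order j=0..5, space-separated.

1 1 4 4 4 5

C = [1/20, 2/5, 2/5, 2/5, 4/5, 1]
j=0: u_0=19/180 ∈ [1/20, 2/5) → index 1
j=1: u_1=49/180 ∈ [1/20, 2/5) → index 1
j=2: u_2=79/180 ∈ [2/5, 4/5) → index 4
j=3: u_3=109/180 ∈ [2/5, 4/5) → index 4
j=4: u_4=139/180 ∈ [2/5, 4/5) → index 4
j=5: u_5=169/180 ∈ [4/5, 1) → index 5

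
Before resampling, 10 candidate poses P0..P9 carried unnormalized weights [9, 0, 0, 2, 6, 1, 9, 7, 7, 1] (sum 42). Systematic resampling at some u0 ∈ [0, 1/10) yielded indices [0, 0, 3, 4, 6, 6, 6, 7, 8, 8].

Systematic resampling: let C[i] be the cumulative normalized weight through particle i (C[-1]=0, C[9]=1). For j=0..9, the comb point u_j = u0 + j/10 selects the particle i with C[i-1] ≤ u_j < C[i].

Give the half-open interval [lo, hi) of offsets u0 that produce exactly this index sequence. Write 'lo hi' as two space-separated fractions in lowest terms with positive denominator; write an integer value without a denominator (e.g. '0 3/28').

1/35 3/70

C = [3/14, 3/14, 3/14, 11/42, 17/42, 3/7, 9/14, 17/21, 41/42, 1]
j=0 picked index 0: u0 ∈ [0, 3/14)
j=1 picked index 0: u0 ∈ [-1/10, 4/35)
j=2 picked index 3: u0 ∈ [1/70, 13/210)
j=3 picked index 4: u0 ∈ [-4/105, 11/105)
j=4 picked index 6: u0 ∈ [1/35, 17/70)
j=5 picked index 6: u0 ∈ [-1/14, 1/7)
j=6 picked index 6: u0 ∈ [-6/35, 3/70)
j=7 picked index 7: u0 ∈ [-2/35, 23/210)
j=8 picked index 8: u0 ∈ [1/105, 37/210)
j=9 picked index 8: u0 ∈ [-19/210, 8/105)
intersection: [1/35, 3/70)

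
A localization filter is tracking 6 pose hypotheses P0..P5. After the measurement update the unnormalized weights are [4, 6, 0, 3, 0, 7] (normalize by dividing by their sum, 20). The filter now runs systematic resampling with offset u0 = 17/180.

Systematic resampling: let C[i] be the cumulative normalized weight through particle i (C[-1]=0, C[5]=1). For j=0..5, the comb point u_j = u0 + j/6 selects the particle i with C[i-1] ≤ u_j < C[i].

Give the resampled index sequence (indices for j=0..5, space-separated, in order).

0 1 1 3 5 5

C = [1/5, 1/2, 1/2, 13/20, 13/20, 1]
j=0: u_0=17/180 ∈ [0, 1/5) → index 0
j=1: u_1=47/180 ∈ [1/5, 1/2) → index 1
j=2: u_2=77/180 ∈ [1/5, 1/2) → index 1
j=3: u_3=107/180 ∈ [1/2, 13/20) → index 3
j=4: u_4=137/180 ∈ [13/20, 1) → index 5
j=5: u_5=167/180 ∈ [13/20, 1) → index 5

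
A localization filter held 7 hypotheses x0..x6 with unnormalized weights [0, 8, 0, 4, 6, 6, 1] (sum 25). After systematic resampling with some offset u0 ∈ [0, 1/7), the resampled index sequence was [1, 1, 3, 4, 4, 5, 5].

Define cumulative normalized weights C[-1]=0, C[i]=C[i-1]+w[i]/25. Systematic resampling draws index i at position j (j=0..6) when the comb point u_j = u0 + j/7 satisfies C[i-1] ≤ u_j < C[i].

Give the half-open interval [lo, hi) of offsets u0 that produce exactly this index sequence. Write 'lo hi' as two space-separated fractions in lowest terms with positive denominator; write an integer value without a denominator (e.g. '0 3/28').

9/175 18/175

C = [0, 8/25, 8/25, 12/25, 18/25, 24/25, 1]
j=0 picked index 1: u0 ∈ [0, 8/25)
j=1 picked index 1: u0 ∈ [-1/7, 31/175)
j=2 picked index 3: u0 ∈ [6/175, 34/175)
j=3 picked index 4: u0 ∈ [9/175, 51/175)
j=4 picked index 4: u0 ∈ [-16/175, 26/175)
j=5 picked index 5: u0 ∈ [1/175, 43/175)
j=6 picked index 5: u0 ∈ [-24/175, 18/175)
intersection: [9/175, 18/175)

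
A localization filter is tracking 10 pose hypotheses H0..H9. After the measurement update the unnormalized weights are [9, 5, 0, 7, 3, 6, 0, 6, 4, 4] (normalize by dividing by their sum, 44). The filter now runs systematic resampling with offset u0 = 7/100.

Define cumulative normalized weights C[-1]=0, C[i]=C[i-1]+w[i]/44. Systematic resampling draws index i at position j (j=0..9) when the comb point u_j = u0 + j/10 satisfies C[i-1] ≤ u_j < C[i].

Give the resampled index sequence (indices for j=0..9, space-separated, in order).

C = [9/44, 7/22, 7/22, 21/44, 6/11, 15/22, 15/22, 9/11, 10/11, 1]
j=0: u_0=7/100 ∈ [0, 9/44) → index 0
j=1: u_1=17/100 ∈ [0, 9/44) → index 0
j=2: u_2=27/100 ∈ [9/44, 7/22) → index 1
j=3: u_3=37/100 ∈ [7/22, 21/44) → index 3
j=4: u_4=47/100 ∈ [7/22, 21/44) → index 3
j=5: u_5=57/100 ∈ [6/11, 15/22) → index 5
j=6: u_6=67/100 ∈ [6/11, 15/22) → index 5
j=7: u_7=77/100 ∈ [15/22, 9/11) → index 7
j=8: u_8=87/100 ∈ [9/11, 10/11) → index 8
j=9: u_9=97/100 ∈ [10/11, 1) → index 9

0 0 1 3 3 5 5 7 8 9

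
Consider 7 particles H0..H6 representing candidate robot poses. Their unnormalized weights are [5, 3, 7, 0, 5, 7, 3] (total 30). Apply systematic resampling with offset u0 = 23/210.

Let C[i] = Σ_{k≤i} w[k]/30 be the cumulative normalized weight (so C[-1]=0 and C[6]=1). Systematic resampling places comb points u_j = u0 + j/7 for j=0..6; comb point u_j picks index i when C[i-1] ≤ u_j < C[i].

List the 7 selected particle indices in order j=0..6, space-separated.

0 1 2 4 5 5 6

C = [1/6, 4/15, 1/2, 1/2, 2/3, 9/10, 1]
j=0: u_0=23/210 ∈ [0, 1/6) → index 0
j=1: u_1=53/210 ∈ [1/6, 4/15) → index 1
j=2: u_2=83/210 ∈ [4/15, 1/2) → index 2
j=3: u_3=113/210 ∈ [1/2, 2/3) → index 4
j=4: u_4=143/210 ∈ [2/3, 9/10) → index 5
j=5: u_5=173/210 ∈ [2/3, 9/10) → index 5
j=6: u_6=29/30 ∈ [9/10, 1) → index 6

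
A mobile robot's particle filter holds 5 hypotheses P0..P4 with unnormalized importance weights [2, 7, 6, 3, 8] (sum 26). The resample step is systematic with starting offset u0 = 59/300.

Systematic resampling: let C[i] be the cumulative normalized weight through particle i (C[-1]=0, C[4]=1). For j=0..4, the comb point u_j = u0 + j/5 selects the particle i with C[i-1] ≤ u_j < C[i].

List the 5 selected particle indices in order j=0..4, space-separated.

1 2 3 4 4

C = [1/13, 9/26, 15/26, 9/13, 1]
j=0: u_0=59/300 ∈ [1/13, 9/26) → index 1
j=1: u_1=119/300 ∈ [9/26, 15/26) → index 2
j=2: u_2=179/300 ∈ [15/26, 9/13) → index 3
j=3: u_3=239/300 ∈ [9/13, 1) → index 4
j=4: u_4=299/300 ∈ [9/13, 1) → index 4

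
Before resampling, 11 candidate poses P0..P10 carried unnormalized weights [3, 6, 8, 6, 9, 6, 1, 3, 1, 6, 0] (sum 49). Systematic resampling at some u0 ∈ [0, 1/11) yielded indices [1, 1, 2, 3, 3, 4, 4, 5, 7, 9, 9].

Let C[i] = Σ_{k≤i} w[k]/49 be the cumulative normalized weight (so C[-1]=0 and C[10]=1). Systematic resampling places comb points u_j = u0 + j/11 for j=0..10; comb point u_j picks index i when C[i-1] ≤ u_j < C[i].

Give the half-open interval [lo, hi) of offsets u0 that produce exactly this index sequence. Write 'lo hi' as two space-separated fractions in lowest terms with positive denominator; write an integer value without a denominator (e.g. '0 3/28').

40/539 1/11

C = [3/49, 9/49, 17/49, 23/49, 32/49, 38/49, 39/49, 6/7, 43/49, 1, 1]
j=0 picked index 1: u0 ∈ [3/49, 9/49)
j=1 picked index 1: u0 ∈ [-16/539, 50/539)
j=2 picked index 2: u0 ∈ [1/539, 89/539)
j=3 picked index 3: u0 ∈ [40/539, 106/539)
j=4 picked index 3: u0 ∈ [-9/539, 57/539)
j=5 picked index 4: u0 ∈ [8/539, 107/539)
j=6 picked index 4: u0 ∈ [-41/539, 58/539)
j=7 picked index 5: u0 ∈ [9/539, 75/539)
j=8 picked index 7: u0 ∈ [37/539, 10/77)
j=9 picked index 9: u0 ∈ [32/539, 2/11)
j=10 picked index 9: u0 ∈ [-17/539, 1/11)
intersection: [40/539, 1/11)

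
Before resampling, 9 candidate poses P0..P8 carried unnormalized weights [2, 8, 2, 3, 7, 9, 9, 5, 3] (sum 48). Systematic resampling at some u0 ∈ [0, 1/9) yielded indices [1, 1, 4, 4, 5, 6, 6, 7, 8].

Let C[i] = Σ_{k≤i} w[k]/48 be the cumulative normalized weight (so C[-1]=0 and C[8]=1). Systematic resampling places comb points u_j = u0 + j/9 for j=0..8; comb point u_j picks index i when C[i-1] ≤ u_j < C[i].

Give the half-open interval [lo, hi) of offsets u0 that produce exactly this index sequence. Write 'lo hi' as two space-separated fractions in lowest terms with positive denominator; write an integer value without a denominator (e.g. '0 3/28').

13/144 7/72

C = [1/24, 5/24, 1/4, 5/16, 11/24, 31/48, 5/6, 15/16, 1]
j=0 picked index 1: u0 ∈ [1/24, 5/24)
j=1 picked index 1: u0 ∈ [-5/72, 7/72)
j=2 picked index 4: u0 ∈ [13/144, 17/72)
j=3 picked index 4: u0 ∈ [-1/48, 1/8)
j=4 picked index 5: u0 ∈ [1/72, 29/144)
j=5 picked index 6: u0 ∈ [13/144, 5/18)
j=6 picked index 6: u0 ∈ [-1/48, 1/6)
j=7 picked index 7: u0 ∈ [1/18, 23/144)
j=8 picked index 8: u0 ∈ [7/144, 1/9)
intersection: [13/144, 7/72)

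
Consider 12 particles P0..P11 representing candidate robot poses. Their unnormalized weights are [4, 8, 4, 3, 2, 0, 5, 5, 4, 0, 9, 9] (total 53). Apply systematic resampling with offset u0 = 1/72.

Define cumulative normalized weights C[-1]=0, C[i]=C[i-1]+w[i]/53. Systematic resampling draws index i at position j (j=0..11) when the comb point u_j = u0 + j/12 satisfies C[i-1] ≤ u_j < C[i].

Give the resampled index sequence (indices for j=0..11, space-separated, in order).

C = [4/53, 12/53, 16/53, 19/53, 21/53, 21/53, 26/53, 31/53, 35/53, 35/53, 44/53, 1]
j=0: u_0=1/72 ∈ [0, 4/53) → index 0
j=1: u_1=7/72 ∈ [4/53, 12/53) → index 1
j=2: u_2=13/72 ∈ [4/53, 12/53) → index 1
j=3: u_3=19/72 ∈ [12/53, 16/53) → index 2
j=4: u_4=25/72 ∈ [16/53, 19/53) → index 3
j=5: u_5=31/72 ∈ [21/53, 26/53) → index 6
j=6: u_6=37/72 ∈ [26/53, 31/53) → index 7
j=7: u_7=43/72 ∈ [31/53, 35/53) → index 8
j=8: u_8=49/72 ∈ [35/53, 44/53) → index 10
j=9: u_9=55/72 ∈ [35/53, 44/53) → index 10
j=10: u_10=61/72 ∈ [44/53, 1) → index 11
j=11: u_11=67/72 ∈ [44/53, 1) → index 11

0 1 1 2 3 6 7 8 10 10 11 11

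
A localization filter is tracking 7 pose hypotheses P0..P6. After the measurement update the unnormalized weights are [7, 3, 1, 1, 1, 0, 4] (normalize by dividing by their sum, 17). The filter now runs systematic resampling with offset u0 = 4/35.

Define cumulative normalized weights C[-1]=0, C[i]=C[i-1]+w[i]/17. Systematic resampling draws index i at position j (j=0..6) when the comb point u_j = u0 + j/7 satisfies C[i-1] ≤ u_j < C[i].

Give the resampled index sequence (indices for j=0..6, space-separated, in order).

0 0 0 1 3 6 6

C = [7/17, 10/17, 11/17, 12/17, 13/17, 13/17, 1]
j=0: u_0=4/35 ∈ [0, 7/17) → index 0
j=1: u_1=9/35 ∈ [0, 7/17) → index 0
j=2: u_2=2/5 ∈ [0, 7/17) → index 0
j=3: u_3=19/35 ∈ [7/17, 10/17) → index 1
j=4: u_4=24/35 ∈ [11/17, 12/17) → index 3
j=5: u_5=29/35 ∈ [13/17, 1) → index 6
j=6: u_6=34/35 ∈ [13/17, 1) → index 6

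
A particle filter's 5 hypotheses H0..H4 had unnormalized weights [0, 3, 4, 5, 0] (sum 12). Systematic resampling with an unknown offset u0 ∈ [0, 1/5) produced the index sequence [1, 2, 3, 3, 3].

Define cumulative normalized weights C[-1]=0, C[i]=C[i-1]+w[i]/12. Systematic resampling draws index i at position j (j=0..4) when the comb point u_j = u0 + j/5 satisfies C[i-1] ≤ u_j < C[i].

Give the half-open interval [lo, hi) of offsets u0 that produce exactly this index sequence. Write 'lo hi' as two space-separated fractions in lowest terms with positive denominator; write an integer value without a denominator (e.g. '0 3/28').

C = [0, 1/4, 7/12, 1, 1]
j=0 picked index 1: u0 ∈ [0, 1/4)
j=1 picked index 2: u0 ∈ [1/20, 23/60)
j=2 picked index 3: u0 ∈ [11/60, 3/5)
j=3 picked index 3: u0 ∈ [-1/60, 2/5)
j=4 picked index 3: u0 ∈ [-13/60, 1/5)
intersection: [11/60, 1/5)

11/60 1/5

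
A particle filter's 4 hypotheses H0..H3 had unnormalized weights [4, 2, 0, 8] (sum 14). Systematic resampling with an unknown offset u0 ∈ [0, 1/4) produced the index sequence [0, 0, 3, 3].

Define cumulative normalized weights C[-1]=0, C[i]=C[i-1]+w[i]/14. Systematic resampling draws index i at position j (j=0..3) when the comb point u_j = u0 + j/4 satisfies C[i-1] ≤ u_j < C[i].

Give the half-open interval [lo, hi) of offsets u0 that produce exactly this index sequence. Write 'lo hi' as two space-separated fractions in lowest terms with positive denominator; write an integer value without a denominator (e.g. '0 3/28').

C = [2/7, 3/7, 3/7, 1]
j=0 picked index 0: u0 ∈ [0, 2/7)
j=1 picked index 0: u0 ∈ [-1/4, 1/28)
j=2 picked index 3: u0 ∈ [-1/14, 1/2)
j=3 picked index 3: u0 ∈ [-9/28, 1/4)
intersection: [0, 1/28)

0 1/28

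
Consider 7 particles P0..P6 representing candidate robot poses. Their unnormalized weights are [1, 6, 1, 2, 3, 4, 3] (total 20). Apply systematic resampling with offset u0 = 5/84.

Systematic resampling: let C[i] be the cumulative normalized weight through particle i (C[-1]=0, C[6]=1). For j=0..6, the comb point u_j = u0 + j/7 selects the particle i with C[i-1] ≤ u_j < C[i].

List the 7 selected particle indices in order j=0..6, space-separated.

1 1 1 3 4 5 6

C = [1/20, 7/20, 2/5, 1/2, 13/20, 17/20, 1]
j=0: u_0=5/84 ∈ [1/20, 7/20) → index 1
j=1: u_1=17/84 ∈ [1/20, 7/20) → index 1
j=2: u_2=29/84 ∈ [1/20, 7/20) → index 1
j=3: u_3=41/84 ∈ [2/5, 1/2) → index 3
j=4: u_4=53/84 ∈ [1/2, 13/20) → index 4
j=5: u_5=65/84 ∈ [13/20, 17/20) → index 5
j=6: u_6=11/12 ∈ [17/20, 1) → index 6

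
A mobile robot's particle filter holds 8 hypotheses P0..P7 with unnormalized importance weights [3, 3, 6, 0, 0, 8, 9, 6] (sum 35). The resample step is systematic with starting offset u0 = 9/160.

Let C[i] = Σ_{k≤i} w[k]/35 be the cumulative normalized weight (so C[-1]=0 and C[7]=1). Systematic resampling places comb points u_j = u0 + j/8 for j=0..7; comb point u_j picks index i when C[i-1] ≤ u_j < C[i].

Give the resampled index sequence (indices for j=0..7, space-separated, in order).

0 2 2 5 5 6 6 7

C = [3/35, 6/35, 12/35, 12/35, 12/35, 4/7, 29/35, 1]
j=0: u_0=9/160 ∈ [0, 3/35) → index 0
j=1: u_1=29/160 ∈ [6/35, 12/35) → index 2
j=2: u_2=49/160 ∈ [6/35, 12/35) → index 2
j=3: u_3=69/160 ∈ [12/35, 4/7) → index 5
j=4: u_4=89/160 ∈ [12/35, 4/7) → index 5
j=5: u_5=109/160 ∈ [4/7, 29/35) → index 6
j=6: u_6=129/160 ∈ [4/7, 29/35) → index 6
j=7: u_7=149/160 ∈ [29/35, 1) → index 7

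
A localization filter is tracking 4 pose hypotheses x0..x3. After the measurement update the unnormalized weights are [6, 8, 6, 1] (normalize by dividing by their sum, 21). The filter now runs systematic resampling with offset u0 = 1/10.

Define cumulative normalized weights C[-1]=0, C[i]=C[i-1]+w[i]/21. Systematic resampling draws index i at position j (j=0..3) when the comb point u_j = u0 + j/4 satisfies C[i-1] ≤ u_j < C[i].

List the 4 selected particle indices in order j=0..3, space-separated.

C = [2/7, 2/3, 20/21, 1]
j=0: u_0=1/10 ∈ [0, 2/7) → index 0
j=1: u_1=7/20 ∈ [2/7, 2/3) → index 1
j=2: u_2=3/5 ∈ [2/7, 2/3) → index 1
j=3: u_3=17/20 ∈ [2/3, 20/21) → index 2

0 1 1 2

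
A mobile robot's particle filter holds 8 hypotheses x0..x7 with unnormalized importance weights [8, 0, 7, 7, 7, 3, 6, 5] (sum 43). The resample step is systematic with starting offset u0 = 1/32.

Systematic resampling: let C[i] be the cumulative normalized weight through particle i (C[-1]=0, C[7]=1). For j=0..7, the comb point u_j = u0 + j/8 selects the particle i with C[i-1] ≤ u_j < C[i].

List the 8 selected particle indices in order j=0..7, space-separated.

C = [8/43, 8/43, 15/43, 22/43, 29/43, 32/43, 38/43, 1]
j=0: u_0=1/32 ∈ [0, 8/43) → index 0
j=1: u_1=5/32 ∈ [0, 8/43) → index 0
j=2: u_2=9/32 ∈ [8/43, 15/43) → index 2
j=3: u_3=13/32 ∈ [15/43, 22/43) → index 3
j=4: u_4=17/32 ∈ [22/43, 29/43) → index 4
j=5: u_5=21/32 ∈ [22/43, 29/43) → index 4
j=6: u_6=25/32 ∈ [32/43, 38/43) → index 6
j=7: u_7=29/32 ∈ [38/43, 1) → index 7

0 0 2 3 4 4 6 7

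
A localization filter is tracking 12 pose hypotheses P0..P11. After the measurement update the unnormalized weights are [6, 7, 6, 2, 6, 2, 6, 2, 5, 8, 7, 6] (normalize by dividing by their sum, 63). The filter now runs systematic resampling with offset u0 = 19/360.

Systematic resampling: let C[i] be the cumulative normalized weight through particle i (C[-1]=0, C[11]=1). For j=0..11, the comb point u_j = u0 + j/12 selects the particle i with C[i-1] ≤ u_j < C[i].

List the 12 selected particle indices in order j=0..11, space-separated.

0 1 2 3 4 6 6 8 9 10 10 11

C = [2/21, 13/63, 19/63, 1/3, 3/7, 29/63, 5/9, 37/63, 2/3, 50/63, 19/21, 1]
j=0: u_0=19/360 ∈ [0, 2/21) → index 0
j=1: u_1=49/360 ∈ [2/21, 13/63) → index 1
j=2: u_2=79/360 ∈ [13/63, 19/63) → index 2
j=3: u_3=109/360 ∈ [19/63, 1/3) → index 3
j=4: u_4=139/360 ∈ [1/3, 3/7) → index 4
j=5: u_5=169/360 ∈ [29/63, 5/9) → index 6
j=6: u_6=199/360 ∈ [29/63, 5/9) → index 6
j=7: u_7=229/360 ∈ [37/63, 2/3) → index 8
j=8: u_8=259/360 ∈ [2/3, 50/63) → index 9
j=9: u_9=289/360 ∈ [50/63, 19/21) → index 10
j=10: u_10=319/360 ∈ [50/63, 19/21) → index 10
j=11: u_11=349/360 ∈ [19/21, 1) → index 11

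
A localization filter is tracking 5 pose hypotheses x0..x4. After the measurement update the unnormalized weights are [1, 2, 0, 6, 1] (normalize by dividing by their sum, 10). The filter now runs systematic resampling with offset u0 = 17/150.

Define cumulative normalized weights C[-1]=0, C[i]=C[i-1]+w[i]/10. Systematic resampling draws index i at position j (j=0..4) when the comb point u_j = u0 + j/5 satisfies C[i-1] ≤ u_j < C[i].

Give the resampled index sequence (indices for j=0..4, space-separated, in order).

1 3 3 3 4

C = [1/10, 3/10, 3/10, 9/10, 1]
j=0: u_0=17/150 ∈ [1/10, 3/10) → index 1
j=1: u_1=47/150 ∈ [3/10, 9/10) → index 3
j=2: u_2=77/150 ∈ [3/10, 9/10) → index 3
j=3: u_3=107/150 ∈ [3/10, 9/10) → index 3
j=4: u_4=137/150 ∈ [9/10, 1) → index 4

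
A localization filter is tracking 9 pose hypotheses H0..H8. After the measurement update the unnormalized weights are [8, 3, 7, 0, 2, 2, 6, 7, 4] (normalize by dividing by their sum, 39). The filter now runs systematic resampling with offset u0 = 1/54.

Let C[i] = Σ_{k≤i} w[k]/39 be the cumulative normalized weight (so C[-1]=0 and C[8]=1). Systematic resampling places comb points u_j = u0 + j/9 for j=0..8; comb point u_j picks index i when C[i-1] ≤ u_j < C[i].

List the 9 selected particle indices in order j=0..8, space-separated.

0 0 1 2 4 6 6 7 8

C = [8/39, 11/39, 6/13, 6/13, 20/39, 22/39, 28/39, 35/39, 1]
j=0: u_0=1/54 ∈ [0, 8/39) → index 0
j=1: u_1=7/54 ∈ [0, 8/39) → index 0
j=2: u_2=13/54 ∈ [8/39, 11/39) → index 1
j=3: u_3=19/54 ∈ [11/39, 6/13) → index 2
j=4: u_4=25/54 ∈ [6/13, 20/39) → index 4
j=5: u_5=31/54 ∈ [22/39, 28/39) → index 6
j=6: u_6=37/54 ∈ [22/39, 28/39) → index 6
j=7: u_7=43/54 ∈ [28/39, 35/39) → index 7
j=8: u_8=49/54 ∈ [35/39, 1) → index 8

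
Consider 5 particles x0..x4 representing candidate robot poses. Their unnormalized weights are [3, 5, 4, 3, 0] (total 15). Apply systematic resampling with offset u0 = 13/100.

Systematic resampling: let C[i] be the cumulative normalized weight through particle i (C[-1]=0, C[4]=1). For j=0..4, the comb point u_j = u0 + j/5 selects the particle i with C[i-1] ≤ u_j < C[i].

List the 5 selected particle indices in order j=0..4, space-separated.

C = [1/5, 8/15, 4/5, 1, 1]
j=0: u_0=13/100 ∈ [0, 1/5) → index 0
j=1: u_1=33/100 ∈ [1/5, 8/15) → index 1
j=2: u_2=53/100 ∈ [1/5, 8/15) → index 1
j=3: u_3=73/100 ∈ [8/15, 4/5) → index 2
j=4: u_4=93/100 ∈ [4/5, 1) → index 3

0 1 1 2 3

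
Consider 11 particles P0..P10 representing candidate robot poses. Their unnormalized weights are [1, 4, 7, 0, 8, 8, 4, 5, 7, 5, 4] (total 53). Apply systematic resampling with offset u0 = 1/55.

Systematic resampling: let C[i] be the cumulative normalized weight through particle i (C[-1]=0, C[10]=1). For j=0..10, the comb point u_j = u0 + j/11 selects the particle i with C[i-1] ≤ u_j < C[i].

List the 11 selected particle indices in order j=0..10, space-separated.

C = [1/53, 5/53, 12/53, 12/53, 20/53, 28/53, 32/53, 37/53, 44/53, 49/53, 1]
j=0: u_0=1/55 ∈ [0, 1/53) → index 0
j=1: u_1=6/55 ∈ [5/53, 12/53) → index 2
j=2: u_2=1/5 ∈ [5/53, 12/53) → index 2
j=3: u_3=16/55 ∈ [12/53, 20/53) → index 4
j=4: u_4=21/55 ∈ [20/53, 28/53) → index 5
j=5: u_5=26/55 ∈ [20/53, 28/53) → index 5
j=6: u_6=31/55 ∈ [28/53, 32/53) → index 6
j=7: u_7=36/55 ∈ [32/53, 37/53) → index 7
j=8: u_8=41/55 ∈ [37/53, 44/53) → index 8
j=9: u_9=46/55 ∈ [44/53, 49/53) → index 9
j=10: u_10=51/55 ∈ [49/53, 1) → index 10

0 2 2 4 5 5 6 7 8 9 10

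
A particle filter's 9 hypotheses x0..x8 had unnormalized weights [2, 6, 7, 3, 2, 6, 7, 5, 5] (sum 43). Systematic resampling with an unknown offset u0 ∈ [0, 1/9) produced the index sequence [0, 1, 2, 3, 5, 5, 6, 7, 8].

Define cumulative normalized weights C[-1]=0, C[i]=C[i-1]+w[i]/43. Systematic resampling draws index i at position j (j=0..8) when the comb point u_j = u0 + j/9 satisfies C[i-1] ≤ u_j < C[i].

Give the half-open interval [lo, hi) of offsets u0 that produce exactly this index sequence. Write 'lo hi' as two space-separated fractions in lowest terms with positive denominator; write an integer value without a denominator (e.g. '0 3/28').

8/387 2/43

C = [2/43, 8/43, 15/43, 18/43, 20/43, 26/43, 33/43, 38/43, 1]
j=0 picked index 0: u0 ∈ [0, 2/43)
j=1 picked index 1: u0 ∈ [-25/387, 29/387)
j=2 picked index 2: u0 ∈ [-14/387, 49/387)
j=3 picked index 3: u0 ∈ [2/129, 11/129)
j=4 picked index 5: u0 ∈ [8/387, 62/387)
j=5 picked index 5: u0 ∈ [-35/387, 19/387)
j=6 picked index 6: u0 ∈ [-8/129, 13/129)
j=7 picked index 7: u0 ∈ [-4/387, 41/387)
j=8 picked index 8: u0 ∈ [-2/387, 1/9)
intersection: [8/387, 2/43)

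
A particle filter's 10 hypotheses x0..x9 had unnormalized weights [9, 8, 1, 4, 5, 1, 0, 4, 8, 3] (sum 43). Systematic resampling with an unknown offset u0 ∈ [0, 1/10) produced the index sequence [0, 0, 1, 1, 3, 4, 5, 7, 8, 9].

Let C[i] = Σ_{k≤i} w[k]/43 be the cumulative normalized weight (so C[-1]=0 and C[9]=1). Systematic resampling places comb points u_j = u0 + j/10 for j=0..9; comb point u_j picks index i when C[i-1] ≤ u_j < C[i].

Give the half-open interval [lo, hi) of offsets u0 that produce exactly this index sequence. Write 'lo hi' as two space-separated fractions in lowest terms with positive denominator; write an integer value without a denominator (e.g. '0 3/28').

13/430 19/430

C = [9/43, 17/43, 18/43, 22/43, 27/43, 28/43, 28/43, 32/43, 40/43, 1]
j=0 picked index 0: u0 ∈ [0, 9/43)
j=1 picked index 0: u0 ∈ [-1/10, 47/430)
j=2 picked index 1: u0 ∈ [2/215, 42/215)
j=3 picked index 1: u0 ∈ [-39/430, 41/430)
j=4 picked index 3: u0 ∈ [4/215, 24/215)
j=5 picked index 4: u0 ∈ [1/86, 11/86)
j=6 picked index 5: u0 ∈ [6/215, 11/215)
j=7 picked index 7: u0 ∈ [-21/430, 19/430)
j=8 picked index 8: u0 ∈ [-12/215, 28/215)
j=9 picked index 9: u0 ∈ [13/430, 1/10)
intersection: [13/430, 19/430)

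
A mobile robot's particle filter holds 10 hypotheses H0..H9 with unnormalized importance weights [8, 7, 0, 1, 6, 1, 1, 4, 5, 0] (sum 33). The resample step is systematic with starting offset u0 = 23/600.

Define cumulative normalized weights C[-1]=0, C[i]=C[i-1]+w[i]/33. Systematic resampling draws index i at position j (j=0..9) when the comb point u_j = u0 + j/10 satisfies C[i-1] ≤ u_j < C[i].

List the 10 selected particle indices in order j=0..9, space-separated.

C = [8/33, 5/11, 5/11, 16/33, 2/3, 23/33, 8/11, 28/33, 1, 1]
j=0: u_0=23/600 ∈ [0, 8/33) → index 0
j=1: u_1=83/600 ∈ [0, 8/33) → index 0
j=2: u_2=143/600 ∈ [0, 8/33) → index 0
j=3: u_3=203/600 ∈ [8/33, 5/11) → index 1
j=4: u_4=263/600 ∈ [8/33, 5/11) → index 1
j=5: u_5=323/600 ∈ [16/33, 2/3) → index 4
j=6: u_6=383/600 ∈ [16/33, 2/3) → index 4
j=7: u_7=443/600 ∈ [8/11, 28/33) → index 7
j=8: u_8=503/600 ∈ [8/11, 28/33) → index 7
j=9: u_9=563/600 ∈ [28/33, 1) → index 8

0 0 0 1 1 4 4 7 7 8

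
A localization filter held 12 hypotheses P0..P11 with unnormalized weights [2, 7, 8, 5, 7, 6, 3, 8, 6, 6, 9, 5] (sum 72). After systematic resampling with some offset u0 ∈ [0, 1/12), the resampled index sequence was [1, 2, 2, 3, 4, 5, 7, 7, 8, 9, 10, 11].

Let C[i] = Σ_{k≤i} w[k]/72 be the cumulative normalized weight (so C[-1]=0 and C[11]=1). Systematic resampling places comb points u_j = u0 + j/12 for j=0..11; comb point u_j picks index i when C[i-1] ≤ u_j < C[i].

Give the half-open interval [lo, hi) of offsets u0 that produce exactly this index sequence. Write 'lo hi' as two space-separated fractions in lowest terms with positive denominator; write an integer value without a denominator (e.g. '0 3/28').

1/24 1/18

C = [1/36, 1/8, 17/72, 11/36, 29/72, 35/72, 19/36, 23/36, 13/18, 29/36, 67/72, 1]
j=0 picked index 1: u0 ∈ [1/36, 1/8)
j=1 picked index 2: u0 ∈ [1/24, 11/72)
j=2 picked index 2: u0 ∈ [-1/24, 5/72)
j=3 picked index 3: u0 ∈ [-1/72, 1/18)
j=4 picked index 4: u0 ∈ [-1/36, 5/72)
j=5 picked index 5: u0 ∈ [-1/72, 5/72)
j=6 picked index 7: u0 ∈ [1/36, 5/36)
j=7 picked index 7: u0 ∈ [-1/18, 1/18)
j=8 picked index 8: u0 ∈ [-1/36, 1/18)
j=9 picked index 9: u0 ∈ [-1/36, 1/18)
j=10 picked index 10: u0 ∈ [-1/36, 7/72)
j=11 picked index 11: u0 ∈ [1/72, 1/12)
intersection: [1/24, 1/18)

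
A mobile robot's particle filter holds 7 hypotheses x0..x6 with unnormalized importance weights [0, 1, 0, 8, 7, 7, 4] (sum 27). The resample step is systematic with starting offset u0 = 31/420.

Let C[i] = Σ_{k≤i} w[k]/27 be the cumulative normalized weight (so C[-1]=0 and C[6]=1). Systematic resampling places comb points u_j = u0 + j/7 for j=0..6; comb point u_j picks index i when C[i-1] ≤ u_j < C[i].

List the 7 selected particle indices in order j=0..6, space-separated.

C = [0, 1/27, 1/27, 1/3, 16/27, 23/27, 1]
j=0: u_0=31/420 ∈ [1/27, 1/3) → index 3
j=1: u_1=13/60 ∈ [1/27, 1/3) → index 3
j=2: u_2=151/420 ∈ [1/3, 16/27) → index 4
j=3: u_3=211/420 ∈ [1/3, 16/27) → index 4
j=4: u_4=271/420 ∈ [16/27, 23/27) → index 5
j=5: u_5=331/420 ∈ [16/27, 23/27) → index 5
j=6: u_6=391/420 ∈ [23/27, 1) → index 6

3 3 4 4 5 5 6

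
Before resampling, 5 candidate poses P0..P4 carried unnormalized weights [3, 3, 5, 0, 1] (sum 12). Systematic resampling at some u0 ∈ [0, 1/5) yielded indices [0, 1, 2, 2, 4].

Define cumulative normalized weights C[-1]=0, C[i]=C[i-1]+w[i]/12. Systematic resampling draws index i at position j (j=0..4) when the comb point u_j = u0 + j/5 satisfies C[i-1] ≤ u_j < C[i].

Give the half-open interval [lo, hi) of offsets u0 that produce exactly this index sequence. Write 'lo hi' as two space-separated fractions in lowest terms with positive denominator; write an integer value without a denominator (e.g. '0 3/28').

7/60 1/5

C = [1/4, 1/2, 11/12, 11/12, 1]
j=0 picked index 0: u0 ∈ [0, 1/4)
j=1 picked index 1: u0 ∈ [1/20, 3/10)
j=2 picked index 2: u0 ∈ [1/10, 31/60)
j=3 picked index 2: u0 ∈ [-1/10, 19/60)
j=4 picked index 4: u0 ∈ [7/60, 1/5)
intersection: [7/60, 1/5)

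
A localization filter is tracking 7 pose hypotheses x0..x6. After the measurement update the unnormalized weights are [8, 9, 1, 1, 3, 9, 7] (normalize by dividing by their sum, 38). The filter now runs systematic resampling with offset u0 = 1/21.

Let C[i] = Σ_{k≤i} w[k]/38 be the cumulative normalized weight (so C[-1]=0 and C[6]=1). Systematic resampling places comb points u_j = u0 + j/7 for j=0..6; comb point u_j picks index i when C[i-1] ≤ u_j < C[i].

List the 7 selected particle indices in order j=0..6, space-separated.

C = [4/19, 17/38, 9/19, 1/2, 11/19, 31/38, 1]
j=0: u_0=1/21 ∈ [0, 4/19) → index 0
j=1: u_1=4/21 ∈ [0, 4/19) → index 0
j=2: u_2=1/3 ∈ [4/19, 17/38) → index 1
j=3: u_3=10/21 ∈ [9/19, 1/2) → index 3
j=4: u_4=13/21 ∈ [11/19, 31/38) → index 5
j=5: u_5=16/21 ∈ [11/19, 31/38) → index 5
j=6: u_6=19/21 ∈ [31/38, 1) → index 6

0 0 1 3 5 5 6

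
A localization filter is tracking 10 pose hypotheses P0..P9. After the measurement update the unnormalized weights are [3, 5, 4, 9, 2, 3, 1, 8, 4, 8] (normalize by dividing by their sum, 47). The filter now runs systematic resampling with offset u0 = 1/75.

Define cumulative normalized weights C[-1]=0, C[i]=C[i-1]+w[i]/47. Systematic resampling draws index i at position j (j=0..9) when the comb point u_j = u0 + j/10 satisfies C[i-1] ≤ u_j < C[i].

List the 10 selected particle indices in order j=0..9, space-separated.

C = [3/47, 8/47, 12/47, 21/47, 23/47, 26/47, 27/47, 35/47, 39/47, 1]
j=0: u_0=1/75 ∈ [0, 3/47) → index 0
j=1: u_1=17/150 ∈ [3/47, 8/47) → index 1
j=2: u_2=16/75 ∈ [8/47, 12/47) → index 2
j=3: u_3=47/150 ∈ [12/47, 21/47) → index 3
j=4: u_4=31/75 ∈ [12/47, 21/47) → index 3
j=5: u_5=77/150 ∈ [23/47, 26/47) → index 5
j=6: u_6=46/75 ∈ [27/47, 35/47) → index 7
j=7: u_7=107/150 ∈ [27/47, 35/47) → index 7
j=8: u_8=61/75 ∈ [35/47, 39/47) → index 8
j=9: u_9=137/150 ∈ [39/47, 1) → index 9

0 1 2 3 3 5 7 7 8 9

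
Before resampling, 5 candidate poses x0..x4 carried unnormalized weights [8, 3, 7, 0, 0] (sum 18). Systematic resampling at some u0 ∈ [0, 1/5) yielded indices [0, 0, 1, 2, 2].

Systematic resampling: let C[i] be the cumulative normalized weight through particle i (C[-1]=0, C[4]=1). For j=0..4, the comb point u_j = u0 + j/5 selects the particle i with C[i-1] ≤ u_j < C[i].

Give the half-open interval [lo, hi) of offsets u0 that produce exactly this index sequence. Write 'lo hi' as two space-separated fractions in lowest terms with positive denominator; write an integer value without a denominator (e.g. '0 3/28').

2/45 1/5

C = [4/9, 11/18, 1, 1, 1]
j=0 picked index 0: u0 ∈ [0, 4/9)
j=1 picked index 0: u0 ∈ [-1/5, 11/45)
j=2 picked index 1: u0 ∈ [2/45, 19/90)
j=3 picked index 2: u0 ∈ [1/90, 2/5)
j=4 picked index 2: u0 ∈ [-17/90, 1/5)
intersection: [2/45, 1/5)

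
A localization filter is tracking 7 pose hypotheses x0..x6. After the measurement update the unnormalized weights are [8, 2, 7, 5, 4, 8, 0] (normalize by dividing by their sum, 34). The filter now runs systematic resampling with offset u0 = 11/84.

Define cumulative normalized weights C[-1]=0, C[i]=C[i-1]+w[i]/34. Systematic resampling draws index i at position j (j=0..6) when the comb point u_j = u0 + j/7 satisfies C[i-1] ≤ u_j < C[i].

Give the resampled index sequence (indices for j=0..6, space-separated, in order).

0 1 2 3 4 5 5

C = [4/17, 5/17, 1/2, 11/17, 13/17, 1, 1]
j=0: u_0=11/84 ∈ [0, 4/17) → index 0
j=1: u_1=23/84 ∈ [4/17, 5/17) → index 1
j=2: u_2=5/12 ∈ [5/17, 1/2) → index 2
j=3: u_3=47/84 ∈ [1/2, 11/17) → index 3
j=4: u_4=59/84 ∈ [11/17, 13/17) → index 4
j=5: u_5=71/84 ∈ [13/17, 1) → index 5
j=6: u_6=83/84 ∈ [13/17, 1) → index 5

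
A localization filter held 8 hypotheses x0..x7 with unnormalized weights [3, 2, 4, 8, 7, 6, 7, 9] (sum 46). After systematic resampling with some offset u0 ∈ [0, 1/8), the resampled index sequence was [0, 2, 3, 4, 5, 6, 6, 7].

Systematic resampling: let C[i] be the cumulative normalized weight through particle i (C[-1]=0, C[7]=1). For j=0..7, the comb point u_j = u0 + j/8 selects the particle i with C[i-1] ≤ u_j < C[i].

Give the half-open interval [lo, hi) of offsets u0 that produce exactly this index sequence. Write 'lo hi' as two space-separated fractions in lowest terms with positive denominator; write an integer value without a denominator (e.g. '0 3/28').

C = [3/46, 5/46, 9/46, 17/46, 12/23, 15/23, 37/46, 1]
j=0 picked index 0: u0 ∈ [0, 3/46)
j=1 picked index 2: u0 ∈ [-3/184, 13/184)
j=2 picked index 3: u0 ∈ [-5/92, 11/92)
j=3 picked index 4: u0 ∈ [-1/184, 27/184)
j=4 picked index 5: u0 ∈ [1/46, 7/46)
j=5 picked index 6: u0 ∈ [5/184, 33/184)
j=6 picked index 6: u0 ∈ [-9/92, 5/92)
j=7 picked index 7: u0 ∈ [-13/184, 1/8)
intersection: [5/184, 5/92)

5/184 5/92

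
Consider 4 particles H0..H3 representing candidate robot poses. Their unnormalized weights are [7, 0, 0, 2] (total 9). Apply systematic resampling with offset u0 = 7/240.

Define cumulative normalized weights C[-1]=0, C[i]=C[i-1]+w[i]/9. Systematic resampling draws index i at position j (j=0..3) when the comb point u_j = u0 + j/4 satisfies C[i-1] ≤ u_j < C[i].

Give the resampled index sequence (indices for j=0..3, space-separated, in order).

0 0 0 3

C = [7/9, 7/9, 7/9, 1]
j=0: u_0=7/240 ∈ [0, 7/9) → index 0
j=1: u_1=67/240 ∈ [0, 7/9) → index 0
j=2: u_2=127/240 ∈ [0, 7/9) → index 0
j=3: u_3=187/240 ∈ [7/9, 1) → index 3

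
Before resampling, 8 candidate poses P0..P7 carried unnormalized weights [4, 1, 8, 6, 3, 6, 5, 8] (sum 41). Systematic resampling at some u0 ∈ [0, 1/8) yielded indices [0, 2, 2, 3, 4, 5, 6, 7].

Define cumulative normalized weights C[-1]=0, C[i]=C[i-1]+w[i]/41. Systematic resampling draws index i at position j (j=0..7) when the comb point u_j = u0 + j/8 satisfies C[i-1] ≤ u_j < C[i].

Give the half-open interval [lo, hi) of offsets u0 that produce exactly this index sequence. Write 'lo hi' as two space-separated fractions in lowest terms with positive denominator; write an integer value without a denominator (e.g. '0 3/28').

0 3/82

C = [4/41, 5/41, 13/41, 19/41, 22/41, 28/41, 33/41, 1]
j=0 picked index 0: u0 ∈ [0, 4/41)
j=1 picked index 2: u0 ∈ [-1/328, 63/328)
j=2 picked index 2: u0 ∈ [-21/164, 11/164)
j=3 picked index 3: u0 ∈ [-19/328, 29/328)
j=4 picked index 4: u0 ∈ [-3/82, 3/82)
j=5 picked index 5: u0 ∈ [-29/328, 19/328)
j=6 picked index 6: u0 ∈ [-11/164, 9/164)
j=7 picked index 7: u0 ∈ [-23/328, 1/8)
intersection: [0, 3/82)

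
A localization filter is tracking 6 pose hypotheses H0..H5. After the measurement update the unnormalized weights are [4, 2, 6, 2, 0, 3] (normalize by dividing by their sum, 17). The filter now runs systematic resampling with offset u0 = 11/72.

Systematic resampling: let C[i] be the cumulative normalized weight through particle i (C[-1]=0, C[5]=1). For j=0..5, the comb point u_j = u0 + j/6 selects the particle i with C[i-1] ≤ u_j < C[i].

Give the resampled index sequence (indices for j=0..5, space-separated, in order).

0 1 2 2 3 5

C = [4/17, 6/17, 12/17, 14/17, 14/17, 1]
j=0: u_0=11/72 ∈ [0, 4/17) → index 0
j=1: u_1=23/72 ∈ [4/17, 6/17) → index 1
j=2: u_2=35/72 ∈ [6/17, 12/17) → index 2
j=3: u_3=47/72 ∈ [6/17, 12/17) → index 2
j=4: u_4=59/72 ∈ [12/17, 14/17) → index 3
j=5: u_5=71/72 ∈ [14/17, 1) → index 5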